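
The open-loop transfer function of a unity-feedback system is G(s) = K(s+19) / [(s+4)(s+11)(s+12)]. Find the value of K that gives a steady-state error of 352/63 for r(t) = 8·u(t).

The open loop has no poles at the origin → type 0 system.
K_p = lim_{s→0} G(s) = K·19 / (4·11·12) = (19/528)·K.
e_ss = 8/(1 + K_p) = 352/63 ⇒ 1 + (19/528)·K = 63/44 ⇒ K = 12.

12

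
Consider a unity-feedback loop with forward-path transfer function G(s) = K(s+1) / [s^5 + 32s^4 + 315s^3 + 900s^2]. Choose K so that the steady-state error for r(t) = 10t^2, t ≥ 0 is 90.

200

The denominator has no term below 900s^2 — 2 poles at s=0, type 2.
K_a = lim_{s→0} s^2·G(s) = K·1 / 900 = (1/900)·K.
e_ss = 20/K_a = 90 ⇒ K_a = 2/9 ⇒ K = (2/9)/(1/900) = 200.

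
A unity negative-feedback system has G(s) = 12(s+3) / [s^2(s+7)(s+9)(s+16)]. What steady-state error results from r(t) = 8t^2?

448

System type = 2 (two poles at s=0).
K_a = lim_{s→0} s^2·G(s) = 12·3 / (7·9·16) = 1/28.
r(t) = 8t^2 gives R(s) = 16/s^3.
e_ss = 16/K_a = 16/(1/28) = 448.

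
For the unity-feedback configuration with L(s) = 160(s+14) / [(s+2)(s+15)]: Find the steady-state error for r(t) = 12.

36/227

The open loop has no poles at the origin → type 0 system.
K_p = lim_{s→0} L(s) = 160·14 / (2·15) = 224/3.
e_ss = 12/(1 + K_p) = 12/(227/3) = 36/227.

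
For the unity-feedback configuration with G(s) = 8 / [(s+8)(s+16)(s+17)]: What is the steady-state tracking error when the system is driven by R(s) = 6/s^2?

infinity

No free integrators in G(s): this is a type 0 system.
K_v = lim_{s→0} s·G(s) = 0; the steady-state error to this ramp input grows without bound.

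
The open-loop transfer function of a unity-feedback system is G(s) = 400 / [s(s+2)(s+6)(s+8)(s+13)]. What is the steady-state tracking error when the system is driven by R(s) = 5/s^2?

15.6

System type = 1 (one pole at s=0).
K_v = lim_{s→0} s·G(s) = 400 / (2·6·8·13) = 25/78.
e_ss = 5/K_v = 5/(25/78) = 15.6.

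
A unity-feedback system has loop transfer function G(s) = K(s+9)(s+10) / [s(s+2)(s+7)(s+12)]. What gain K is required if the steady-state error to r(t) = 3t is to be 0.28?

20

The open loop has one pole at the origin → type 1 system.
K_v = lim_{s→0} s·G(s) = K·9·10 / (2·7·12) = (15/28)·K.
e_ss = 3/K_v = 0.28 ⇒ K_v = 75/7 ⇒ K = (75/7)/(15/28) = 20.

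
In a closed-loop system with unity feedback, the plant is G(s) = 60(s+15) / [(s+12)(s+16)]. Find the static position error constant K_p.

The open loop has no poles at the origin → type 0 system.
K_p = lim_{s→0} G(s) = 60·15 / (12·16) = 4.6875.

4.6875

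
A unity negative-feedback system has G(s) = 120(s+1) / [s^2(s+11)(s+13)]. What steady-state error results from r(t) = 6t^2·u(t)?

14.3

Two free integrators in G(s): this is a type 2 system.
K_a = lim_{s→0} s^2·G(s) = 120·1 / (11·13) = 120/143.
r(t) = 6t^2 gives R(s) = 12/s^3.
e_ss = 12/K_a = 12/(120/143) = 14.3.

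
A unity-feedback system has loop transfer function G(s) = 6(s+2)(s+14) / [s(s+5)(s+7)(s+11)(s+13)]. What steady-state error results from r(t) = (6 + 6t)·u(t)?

G(s) has one factor of s in the denominator, so the system is type 1. By superposition:
  • 6: tracked with zero error.
  • 6t: e_ss = 6/K_v with K_v=24/715 → 178.75.
Total e_ss = 178.75.

178.75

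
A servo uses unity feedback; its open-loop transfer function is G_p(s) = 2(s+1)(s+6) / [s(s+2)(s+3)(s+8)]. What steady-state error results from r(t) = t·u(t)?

G_p(s) has one factor of s in the denominator, so the system is type 1.
K_v = lim_{s→0} s·G_p(s) = 2·1·6 / (2·3·8) = 0.25.
e_ss = 1/K_v = 1/0.25 = 4.

4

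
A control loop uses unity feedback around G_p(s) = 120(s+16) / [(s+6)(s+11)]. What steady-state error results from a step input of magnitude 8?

88/331

The open loop has no poles at the origin → type 0 system.
K_p = lim_{s→0} G_p(s) = 120·16 / (6·11) = 320/11.
e_ss = 8/(1 + K_p) = 8/(331/11) = 88/331.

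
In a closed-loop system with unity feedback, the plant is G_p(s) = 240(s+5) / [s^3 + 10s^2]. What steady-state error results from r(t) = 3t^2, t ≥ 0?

0.05

Lowest-order denominator term is 10s^2, so the open loop has 2 poles at the origin → type 2 system.
K_a = lim_{s→0} s^2·G_p(s) = 240·5 / 10 = 120.
r(t) = 3t^2 gives R(s) = 6/s^3.
e_ss = 6/K_a = 6/120 = 0.05.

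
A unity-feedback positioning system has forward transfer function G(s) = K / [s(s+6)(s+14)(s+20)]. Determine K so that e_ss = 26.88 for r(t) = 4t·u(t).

250

System type = 1 (one pole at s=0).
K_v = lim_{s→0} s·G(s) = K / (6·14·20) = (1/1680)·K.
e_ss = 4/K_v = 26.88 ⇒ K_v = 25/168 ⇒ K = (25/168)/(1/1680) = 250.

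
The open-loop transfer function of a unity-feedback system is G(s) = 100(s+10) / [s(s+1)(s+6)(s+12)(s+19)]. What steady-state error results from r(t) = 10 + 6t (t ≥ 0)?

System type = 1 (one pole at s=0). By superposition:
  • 10: tracked with zero error.
  • 6t: e_ss = 6/K_v with K_v=125/171 → 8.208.
Total e_ss = 8.208.

8.208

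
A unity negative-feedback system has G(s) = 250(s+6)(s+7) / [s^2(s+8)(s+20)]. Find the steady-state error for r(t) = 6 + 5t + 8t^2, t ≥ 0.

System type = 2 (two poles at s=0). By superposition:
  • 6: tracked with zero error.
  • 5t: tracked with zero error.
  • 8t^2: e_ss = 16/K_a with K_a=65.625 → 128/525.
Total e_ss = 128/525.

128/525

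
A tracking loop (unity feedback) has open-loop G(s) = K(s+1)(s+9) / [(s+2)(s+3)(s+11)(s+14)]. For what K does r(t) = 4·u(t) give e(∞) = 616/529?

No free integrators in G(s): this is a type 0 system.
K_p = lim_{s→0} G(s) = K·1·9 / (2·3·11·14) = (3/308)·K.
e_ss = 4/(1 + K_p) = 616/529 ⇒ 1 + (3/308)·K = 529/154 ⇒ K = 250.

250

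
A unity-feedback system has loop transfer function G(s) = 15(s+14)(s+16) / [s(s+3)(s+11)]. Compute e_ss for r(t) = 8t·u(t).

11/140

G(s) has one factor of s in the denominator, so the system is type 1.
K_v = lim_{s→0} s·G(s) = 15·14·16 / (3·11) = 1120/11.
e_ss = 8/K_v = 8/(1120/11) = 11/140.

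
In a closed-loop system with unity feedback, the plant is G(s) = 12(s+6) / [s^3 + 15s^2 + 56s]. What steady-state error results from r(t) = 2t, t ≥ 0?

14/9

Lowest-order denominator term is 56s, so the open loop has 1 pole at the origin → type 1 system.
K_v = lim_{s→0} s·G(s) = 12·6 / 56 = 9/7.
e_ss = 2/K_v = 2/(9/7) = 14/9.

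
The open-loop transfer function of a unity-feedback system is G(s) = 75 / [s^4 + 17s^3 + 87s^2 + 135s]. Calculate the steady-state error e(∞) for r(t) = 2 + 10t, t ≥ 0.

18

Factoring s from the denominator leaves a polynomial with constant term 135, so the system is type 1. By superposition:
  • 2: tracked with zero error.
  • 10t: e_ss = 10/K_v with K_v=5/9 → 18.
Total e_ss = 18.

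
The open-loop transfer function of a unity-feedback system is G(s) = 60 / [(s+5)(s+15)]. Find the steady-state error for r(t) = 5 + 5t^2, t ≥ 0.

The open loop has no poles at the origin → type 0 system. Taking each input component in turn:
  • 5: e_ss = 5/(1+K_p) with K_p=0.8 → 25/9.
  • 5t^2: a type-0 system cannot track it, e_ss → ∞.
The unbounded component dominates.

infinity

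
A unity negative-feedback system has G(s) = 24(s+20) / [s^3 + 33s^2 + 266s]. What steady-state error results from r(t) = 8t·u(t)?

The denominator has no term below 266s — 1 pole at s=0, type 1.
K_v = lim_{s→0} s·G(s) = 24·20 / 266 = 240/133.
e_ss = 8/K_v = 8/(240/133) = 133/30.

133/30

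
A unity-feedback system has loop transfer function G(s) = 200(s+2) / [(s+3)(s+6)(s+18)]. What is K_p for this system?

100/81

The open loop has no poles at the origin → type 0 system.
K_p = lim_{s→0} G(s) = 200·2 / (3·6·18) = 100/81.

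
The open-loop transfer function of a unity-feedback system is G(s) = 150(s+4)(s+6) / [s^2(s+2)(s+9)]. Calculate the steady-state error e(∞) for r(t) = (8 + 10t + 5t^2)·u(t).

0.05

G(s) has two factors of s in the denominator, so the system is type 2. Taking each input component in turn:
  • 8: tracked with zero error.
  • 10t: tracked with zero error.
  • 5t^2: e_ss = 10/K_a with K_a=200 → 0.05.
Total e_ss = 0.05.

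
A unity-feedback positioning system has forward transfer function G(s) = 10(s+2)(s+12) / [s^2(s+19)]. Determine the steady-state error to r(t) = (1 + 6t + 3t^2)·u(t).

Two free integrators in G(s): this is a type 2 system. By superposition:
  • 1: tracked with zero error.
  • 6t: tracked with zero error.
  • 3t^2: e_ss = 6/K_a with K_a=240/19 → 0.475.
Total e_ss = 0.475.

0.475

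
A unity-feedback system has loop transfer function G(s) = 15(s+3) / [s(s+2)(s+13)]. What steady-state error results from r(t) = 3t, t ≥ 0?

26/15

The open loop has one pole at the origin → type 1 system.
K_v = lim_{s→0} s·G(s) = 15·3 / (2·13) = 45/26.
e_ss = 3/K_v = 3/(45/26) = 26/15.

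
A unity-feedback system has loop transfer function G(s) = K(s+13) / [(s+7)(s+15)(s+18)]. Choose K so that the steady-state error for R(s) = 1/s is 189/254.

50

System type = 0 (no poles at s=0).
K_p = lim_{s→0} G(s) = K·13 / (7·15·18) = (13/1890)·K.
e_ss = 1/(1 + K_p) = 189/254 ⇒ 1 + (13/1890)·K = 254/189 ⇒ K = 50.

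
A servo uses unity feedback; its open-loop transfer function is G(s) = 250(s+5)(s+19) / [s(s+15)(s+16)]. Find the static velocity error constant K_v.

G(s) has one factor of s in the denominator, so the system is type 1.
K_v = lim_{s→0} s·G(s) = 250·5·19 / (15·16) = 2375/24.

2375/24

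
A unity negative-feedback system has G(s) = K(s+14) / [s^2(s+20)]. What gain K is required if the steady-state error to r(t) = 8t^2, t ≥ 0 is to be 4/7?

40

Two free integrators in G(s): this is a type 2 system.
K_a = lim_{s→0} s^2·G(s) = K·14 / (20) = 0.7·K.
e_ss = 16/K_a = 4/7 ⇒ K_a = 28 ⇒ K = 28/0.7 = 40.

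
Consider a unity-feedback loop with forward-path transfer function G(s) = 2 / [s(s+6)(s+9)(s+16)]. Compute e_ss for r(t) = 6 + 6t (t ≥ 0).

2592

G(s) has one factor of s in the denominator, so the system is type 1. Treating each term separately:
  • 6: tracked with zero error.
  • 6t: e_ss = 6/K_v with K_v=1/432 → 2592.
Total e_ss = 2592.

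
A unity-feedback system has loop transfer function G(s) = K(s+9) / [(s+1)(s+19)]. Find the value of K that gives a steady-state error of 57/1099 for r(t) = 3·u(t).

120

The open loop has no poles at the origin → type 0 system.
K_p = lim_{s→0} G(s) = K·9 / (1·19) = (9/19)·K.
e_ss = 3/(1 + K_p) = 57/1099 ⇒ 1 + (9/19)·K = 1099/19 ⇒ K = 120.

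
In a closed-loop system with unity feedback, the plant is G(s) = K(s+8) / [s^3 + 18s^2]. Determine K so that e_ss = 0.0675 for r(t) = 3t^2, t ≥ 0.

200

The denominator has no term below 18s^2 — 2 poles at s=0, type 2.
K_a = lim_{s→0} s^2·G(s) = K·8 / 18 = (4/9)·K.
e_ss = 6/K_a = 0.0675 ⇒ K_a = 800/9 ⇒ K = (800/9)/(4/9) = 200.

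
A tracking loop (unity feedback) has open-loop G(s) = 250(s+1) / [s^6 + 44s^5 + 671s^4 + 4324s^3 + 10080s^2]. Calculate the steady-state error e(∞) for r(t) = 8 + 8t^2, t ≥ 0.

The denominator has no term below 10080s^2 — 2 poles at s=0, type 2. Taking each input component in turn:
  • 8: tracked with zero error.
  • 8t^2: e_ss = 16/K_a with K_a=25/1008 → 645.12.
Total e_ss = 645.12.

645.12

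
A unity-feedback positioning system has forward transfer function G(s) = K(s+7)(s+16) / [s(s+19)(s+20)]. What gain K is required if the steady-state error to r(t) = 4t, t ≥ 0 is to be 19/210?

150

G(s) has one factor of s in the denominator, so the system is type 1.
K_v = lim_{s→0} s·G(s) = K·7·16 / (19·20) = (28/95)·K.
e_ss = 4/K_v = 19/210 ⇒ K_v = 840/19 ⇒ K = (840/19)/(28/95) = 150.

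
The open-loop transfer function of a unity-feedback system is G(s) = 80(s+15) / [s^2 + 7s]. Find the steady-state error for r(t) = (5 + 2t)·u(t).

Lowest-order denominator term is 7s, so the open loop has 1 pole at the origin → type 1 system. Treating each term separately:
  • 5: tracked with zero error.
  • 2t: e_ss = 2/K_v with K_v=1200/7 → 7/600.
Total e_ss = 7/600.

7/600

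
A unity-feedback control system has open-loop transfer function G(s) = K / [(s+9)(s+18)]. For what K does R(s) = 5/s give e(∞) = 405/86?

10

System type = 0 (no poles at s=0).
K_p = lim_{s→0} G(s) = K / (9·18) = (1/162)·K.
e_ss = 5/(1 + K_p) = 405/86 ⇒ 1 + (1/162)·K = 86/81 ⇒ K = 10.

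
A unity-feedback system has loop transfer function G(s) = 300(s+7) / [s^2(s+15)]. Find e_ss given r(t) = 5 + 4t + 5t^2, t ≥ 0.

1/14

G(s) has two factors of s in the denominator, so the system is type 2. Treating each term separately:
  • 5: tracked with zero error.
  • 4t: tracked with zero error.
  • 5t^2: e_ss = 10/K_a with K_a=140 → 1/14.
Total e_ss = 1/14.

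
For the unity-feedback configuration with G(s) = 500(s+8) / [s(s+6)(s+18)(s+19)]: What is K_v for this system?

G(s) has one factor of s in the denominator, so the system is type 1.
K_v = lim_{s→0} s·G(s) = 500·8 / (6·18·19) = 1000/513.

1000/513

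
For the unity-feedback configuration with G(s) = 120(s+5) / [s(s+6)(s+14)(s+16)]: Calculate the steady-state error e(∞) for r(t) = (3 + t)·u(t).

One free integrator in G(s): this is a type 1 system. Treating each term separately:
  • 3: tracked with zero error.
  • t: e_ss = 1/K_v with K_v=25/56 → 2.24.
Total e_ss = 2.24.

2.24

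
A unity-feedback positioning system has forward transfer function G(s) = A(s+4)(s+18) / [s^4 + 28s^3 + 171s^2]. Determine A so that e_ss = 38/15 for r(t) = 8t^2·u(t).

15

Factoring s^2 from the denominator leaves a polynomial with constant term 171, so the system is type 2.
K_a = lim_{s→0} s^2·G(s) = A·4·18 / 171 = (8/19)·A.
e_ss = 16/K_a = 38/15 ⇒ K_a = 120/19 ⇒ A = (120/19)/(8/19) = 15.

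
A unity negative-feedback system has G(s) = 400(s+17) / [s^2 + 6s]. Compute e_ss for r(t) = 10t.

3/340

The denominator has no term below 6s — 1 pole at s=0, type 1.
K_v = lim_{s→0} s·G(s) = 400·17 / 6 = 3400/3.
e_ss = 10/K_v = 10/(3400/3) = 3/340.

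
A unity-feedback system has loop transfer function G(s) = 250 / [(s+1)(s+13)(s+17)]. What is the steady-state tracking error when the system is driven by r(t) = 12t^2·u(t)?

infinity

The open loop has no poles at the origin → type 0 system.
For a type-0 system K_a = 0, so e_ss to a parabolic input is unbounded.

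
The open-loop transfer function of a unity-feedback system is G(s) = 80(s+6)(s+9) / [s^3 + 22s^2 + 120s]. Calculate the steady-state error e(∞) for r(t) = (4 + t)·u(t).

1/36

Lowest-order denominator term is 120s, so the open loop has 1 pole at the origin → type 1 system. Taking each input component in turn:
  • 4: tracked with zero error.
  • t: e_ss = 1/K_v with K_v=36 → 1/36.
Total e_ss = 1/36.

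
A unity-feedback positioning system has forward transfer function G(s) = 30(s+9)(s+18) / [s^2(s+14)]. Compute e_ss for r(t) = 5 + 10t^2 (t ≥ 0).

14/243

The open loop has two poles at the origin → type 2 system. By superposition:
  • 5: tracked with zero error.
  • 10t^2: e_ss = 20/K_a with K_a=2430/7 → 14/243.
Total e_ss = 14/243.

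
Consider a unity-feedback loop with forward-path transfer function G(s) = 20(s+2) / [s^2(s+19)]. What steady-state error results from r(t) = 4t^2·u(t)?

3.8

System type = 2 (two poles at s=0).
K_a = lim_{s→0} s^2·G(s) = 20·2 / (19) = 40/19.
r(t) = 4t^2 gives R(s) = 8/s^3.
e_ss = 8/K_a = 8/(40/19) = 3.8.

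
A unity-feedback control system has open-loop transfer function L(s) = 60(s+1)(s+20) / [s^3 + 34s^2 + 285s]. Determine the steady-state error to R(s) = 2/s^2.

0.475

The denominator has no term below 285s — 1 pole at s=0, type 1.
K_v = lim_{s→0} s·L(s) = 60·1·20 / 285 = 80/19.
e_ss = 2/K_v = 2/(80/19) = 0.475.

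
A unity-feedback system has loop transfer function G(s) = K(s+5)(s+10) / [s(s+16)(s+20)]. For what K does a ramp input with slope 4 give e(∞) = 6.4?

4

G(s) has one factor of s in the denominator, so the system is type 1.
K_v = lim_{s→0} s·G(s) = K·5·10 / (16·20) = (5/32)·K.
e_ss = 4/K_v = 6.4 ⇒ K_v = 0.625 ⇒ K = 0.625/(5/32) = 4.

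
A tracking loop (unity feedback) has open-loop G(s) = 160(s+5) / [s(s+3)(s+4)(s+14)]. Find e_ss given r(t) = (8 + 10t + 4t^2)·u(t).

infinity

One free integrator in G(s): this is a type 1 system. Treating each term separately:
  • 8: tracked with zero error.
  • 10t: e_ss = 10/K_v with K_v=100/21 → 2.1.
  • 4t^2: a type-1 system cannot track it, e_ss → ∞.
The unbounded component dominates.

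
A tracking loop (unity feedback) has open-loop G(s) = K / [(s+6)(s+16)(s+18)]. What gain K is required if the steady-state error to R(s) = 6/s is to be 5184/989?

250

The open loop has no poles at the origin → type 0 system.
K_p = lim_{s→0} G(s) = K / (6·16·18) = (1/1728)·K.
e_ss = 6/(1 + K_p) = 5184/989 ⇒ 1 + (1/1728)·K = 989/864 ⇒ K = 250.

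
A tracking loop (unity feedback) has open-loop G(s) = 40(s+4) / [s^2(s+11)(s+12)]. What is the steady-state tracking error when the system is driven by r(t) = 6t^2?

The open loop has two poles at the origin → type 2 system.
K_a = lim_{s→0} s^2·G(s) = 40·4 / (11·12) = 40/33.
r(t) = 6t^2 gives R(s) = 12/s^3.
e_ss = 12/K_a = 12/(40/33) = 9.9.

9.9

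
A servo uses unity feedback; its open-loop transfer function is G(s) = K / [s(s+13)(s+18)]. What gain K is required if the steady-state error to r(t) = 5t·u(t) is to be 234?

5

G(s) has one factor of s in the denominator, so the system is type 1.
K_v = lim_{s→0} s·G(s) = K / (13·18) = (1/234)·K.
e_ss = 5/K_v = 234 ⇒ K_v = 5/234 ⇒ K = (5/234)/(1/234) = 5.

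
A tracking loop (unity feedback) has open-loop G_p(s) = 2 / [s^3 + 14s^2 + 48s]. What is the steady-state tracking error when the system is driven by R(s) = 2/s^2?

Lowest-order denominator term is 48s, so the open loop has 1 pole at the origin → type 1 system.
K_v = lim_{s→0} s·G_p(s) = 2 / 48 = 1/24.
e_ss = 2/K_v = 2/(1/24) = 48.

48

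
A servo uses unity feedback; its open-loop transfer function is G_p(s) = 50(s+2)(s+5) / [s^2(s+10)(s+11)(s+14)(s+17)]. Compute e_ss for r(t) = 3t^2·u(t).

G_p(s) has two factors of s in the denominator, so the system is type 2.
K_a = lim_{s→0} s^2·G_p(s) = 50·2·5 / (10·11·14·17) = 25/1309.
r(t) = 3t^2 gives R(s) = 6/s^3.
e_ss = 6/K_a = 6/(25/1309) = 314.16.

314.16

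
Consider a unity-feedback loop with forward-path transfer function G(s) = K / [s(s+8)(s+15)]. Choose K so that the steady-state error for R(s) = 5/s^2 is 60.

10

One free integrator in G(s): this is a type 1 system.
K_v = lim_{s→0} s·G(s) = K / (8·15) = (1/120)·K.
e_ss = 5/K_v = 60 ⇒ K_v = 1/12 ⇒ K = (1/12)/(1/120) = 10.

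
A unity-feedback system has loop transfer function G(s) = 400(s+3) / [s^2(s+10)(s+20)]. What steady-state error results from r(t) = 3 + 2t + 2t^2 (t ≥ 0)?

2/3

Two free integrators in G(s): this is a type 2 system. Treating each term separately:
  • 3: tracked with zero error.
  • 2t: tracked with zero error.
  • 2t^2: e_ss = 4/K_a with K_a=6 → 2/3.
Total e_ss = 2/3.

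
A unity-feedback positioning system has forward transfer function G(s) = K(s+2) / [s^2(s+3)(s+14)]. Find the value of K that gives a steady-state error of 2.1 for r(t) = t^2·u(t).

20

G(s) has two factors of s in the denominator, so the system is type 2.
K_a = lim_{s→0} s^2·G(s) = K·2 / (3·14) = (1/21)·K.
e_ss = 2/K_a = 2.1 ⇒ K_a = 20/21 ⇒ K = (20/21)/(1/21) = 20.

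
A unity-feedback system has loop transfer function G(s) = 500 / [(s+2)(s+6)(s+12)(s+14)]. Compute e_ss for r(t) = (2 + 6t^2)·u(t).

infinity

System type = 0 (no poles at s=0). By superposition:
  • 2: e_ss = 2/(1+K_p) with K_p=125/504 → 1008/629.
  • 6t^2: a type-0 system cannot track it, e_ss → ∞.
The unbounded component dominates.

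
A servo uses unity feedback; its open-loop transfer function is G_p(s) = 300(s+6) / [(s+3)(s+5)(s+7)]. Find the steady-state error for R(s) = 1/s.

System type = 0 (no poles at s=0).
K_p = lim_{s→0} G_p(s) = 300·6 / (3·5·7) = 120/7.
e_ss = 1/(1 + K_p) = 1/(127/7) = 7/127.

7/127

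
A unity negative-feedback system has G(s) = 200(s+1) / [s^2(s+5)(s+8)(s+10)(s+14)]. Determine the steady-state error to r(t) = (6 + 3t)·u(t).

0

G(s) has two factors of s in the denominator, so the system is type 2. Treating each term separately:
  • 6: tracked with zero error.
  • 3t: tracked with zero error.
Total e_ss = 0.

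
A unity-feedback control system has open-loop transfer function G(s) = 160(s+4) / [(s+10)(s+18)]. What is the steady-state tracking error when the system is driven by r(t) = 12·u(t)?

No free integrators in G(s): this is a type 0 system.
K_p = lim_{s→0} G(s) = 160·4 / (10·18) = 32/9.
e_ss = 12/(1 + K_p) = 12/(41/9) = 108/41.

108/41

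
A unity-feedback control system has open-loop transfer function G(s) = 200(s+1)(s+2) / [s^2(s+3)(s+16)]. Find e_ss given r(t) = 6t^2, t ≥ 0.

1.44

The open loop has two poles at the origin → type 2 system.
K_a = lim_{s→0} s^2·G(s) = 200·1·2 / (3·16) = 25/3.
r(t) = 6t^2 gives R(s) = 12/s^3.
e_ss = 12/K_a = 12/(25/3) = 1.44.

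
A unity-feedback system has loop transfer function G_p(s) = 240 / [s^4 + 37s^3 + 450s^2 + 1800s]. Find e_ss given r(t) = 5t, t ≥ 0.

37.5

Lowest-order denominator term is 1800s, so the open loop has 1 pole at the origin → type 1 system.
K_v = lim_{s→0} s·G_p(s) = 240 / 1800 = 2/15.
e_ss = 5/K_v = 5/(2/15) = 37.5.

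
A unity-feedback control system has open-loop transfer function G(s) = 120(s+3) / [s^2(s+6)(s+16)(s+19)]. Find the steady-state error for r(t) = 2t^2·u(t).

The open loop has two poles at the origin → type 2 system.
K_a = lim_{s→0} s^2·G(s) = 120·3 / (6·16·19) = 15/76.
r(t) = 2t^2 gives R(s) = 4/s^3.
e_ss = 4/K_a = 4/(15/76) = 304/15.

304/15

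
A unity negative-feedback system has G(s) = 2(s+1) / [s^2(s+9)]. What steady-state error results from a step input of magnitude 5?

0

System type = 2 (two poles at s=0).
A type-2 system has K_p = ∞, so it tracks a step input with zero steady-state error.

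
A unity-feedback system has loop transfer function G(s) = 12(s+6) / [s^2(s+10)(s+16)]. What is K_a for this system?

The open loop has two poles at the origin → type 2 system.
K_a = lim_{s→0} s^2·G(s) = 12·6 / (10·16) = 0.45.

0.45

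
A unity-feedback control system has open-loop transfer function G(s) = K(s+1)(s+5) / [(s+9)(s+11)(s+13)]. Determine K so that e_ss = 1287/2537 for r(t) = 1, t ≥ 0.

G(s) has no factors of s in the denominator, so the system is type 0.
K_p = lim_{s→0} G(s) = K·1·5 / (9·11·13) = (5/1287)·K.
e_ss = 1/(1 + K_p) = 1287/2537 ⇒ 1 + (5/1287)·K = 2537/1287 ⇒ K = 250.

250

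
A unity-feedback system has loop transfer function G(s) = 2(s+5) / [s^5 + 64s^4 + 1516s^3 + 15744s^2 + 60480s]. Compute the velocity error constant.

1/6048

Factoring s from the denominator leaves a polynomial with constant term 60480, so the system is type 1.
K_v = lim_{s→0} s·G(s) = 2·5 / 60480 = 1/6048.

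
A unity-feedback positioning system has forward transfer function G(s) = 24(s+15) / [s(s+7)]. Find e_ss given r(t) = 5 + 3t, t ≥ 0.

7/120

G(s) has one factor of s in the denominator, so the system is type 1. Taking each input component in turn:
  • 5: tracked with zero error.
  • 3t: e_ss = 3/K_v with K_v=360/7 → 7/120.
Total e_ss = 7/120.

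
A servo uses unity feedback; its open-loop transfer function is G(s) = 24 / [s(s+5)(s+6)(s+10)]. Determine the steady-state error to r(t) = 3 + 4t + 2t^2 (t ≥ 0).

infinity

G(s) has one factor of s in the denominator, so the system is type 1. Taking each input component in turn:
  • 3: tracked with zero error.
  • 4t: e_ss = 4/K_v with K_v=0.08 → 50.
  • 2t^2: a type-1 system cannot track it, e_ss → ∞.
The unbounded component dominates.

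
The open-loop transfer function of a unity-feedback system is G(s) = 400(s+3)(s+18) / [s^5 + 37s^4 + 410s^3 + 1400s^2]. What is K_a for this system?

Factoring s^2 from the denominator leaves a polynomial with constant term 1400, so the system is type 2.
K_a = lim_{s→0} s^2·G(s) = 400·3·18 / 1400 = 108/7.

108/7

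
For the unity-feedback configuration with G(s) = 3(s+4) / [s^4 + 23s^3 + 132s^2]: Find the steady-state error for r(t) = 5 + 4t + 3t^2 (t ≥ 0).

66

Factoring s^2 from the denominator leaves a polynomial with constant term 132, so the system is type 2. Treating each term separately:
  • 5: tracked with zero error.
  • 4t: tracked with zero error.
  • 3t^2: e_ss = 6/K_a with K_a=1/11 → 66.
Total e_ss = 66.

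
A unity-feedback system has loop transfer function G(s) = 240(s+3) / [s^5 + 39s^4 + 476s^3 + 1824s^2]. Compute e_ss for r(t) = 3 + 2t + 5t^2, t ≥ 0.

The denominator has no term below 1824s^2 — 2 poles at s=0, type 2. Taking each input component in turn:
  • 3: tracked with zero error.
  • 2t: tracked with zero error.
  • 5t^2: e_ss = 10/K_a with K_a=15/38 → 76/3.
Total e_ss = 76/3.

76/3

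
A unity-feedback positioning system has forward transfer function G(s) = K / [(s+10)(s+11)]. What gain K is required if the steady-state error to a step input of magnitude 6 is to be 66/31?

G(s) has no factors of s in the denominator, so the system is type 0.
K_p = lim_{s→0} G(s) = K / (10·11) = (1/110)·K.
e_ss = 6/(1 + K_p) = 66/31 ⇒ 1 + (1/110)·K = 31/11 ⇒ K = 200.

200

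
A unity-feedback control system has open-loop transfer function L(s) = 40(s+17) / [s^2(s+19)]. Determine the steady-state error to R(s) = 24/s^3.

The open loop has two poles at the origin → type 2 system.
K_a = lim_{s→0} s^2·L(s) = 40·17 / (19) = 680/19.
r(t) = 12t^2 gives R(s) = 24/s^3.
e_ss = 24/K_a = 24/(680/19) = 57/85.

57/85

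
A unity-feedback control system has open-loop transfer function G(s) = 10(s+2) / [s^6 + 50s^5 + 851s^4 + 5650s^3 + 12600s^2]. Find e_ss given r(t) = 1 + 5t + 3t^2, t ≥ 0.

The denominator has no term below 12600s^2 — 2 poles at s=0, type 2. Taking each input component in turn:
  • 1: tracked with zero error.
  • 5t: tracked with zero error.
  • 3t^2: e_ss = 6/K_a with K_a=1/630 → 3780.
Total e_ss = 3780.

3780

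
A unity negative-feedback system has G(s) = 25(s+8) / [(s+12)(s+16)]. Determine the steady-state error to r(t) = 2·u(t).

System type = 0 (no poles at s=0).
K_p = lim_{s→0} G(s) = 25·8 / (12·16) = 25/24.
e_ss = 2/(1 + K_p) = 2/(49/24) = 48/49.

48/49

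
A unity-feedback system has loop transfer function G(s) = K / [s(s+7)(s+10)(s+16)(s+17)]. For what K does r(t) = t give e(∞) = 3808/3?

15

System type = 1 (one pole at s=0).
K_v = lim_{s→0} s·G(s) = K / (7·10·16·17) = (1/19040)·K.
e_ss = 1/K_v = 3808/3 ⇒ K_v = 3/3808 ⇒ K = (3/3808)/(1/19040) = 15.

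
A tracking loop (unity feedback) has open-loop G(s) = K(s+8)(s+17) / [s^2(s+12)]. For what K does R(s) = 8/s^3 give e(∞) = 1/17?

Two free integrators in G(s): this is a type 2 system.
K_a = lim_{s→0} s^2·G(s) = K·8·17 / (12) = (34/3)·K.
e_ss = 8/K_a = 1/17 ⇒ K_a = 136 ⇒ K = 136/(34/3) = 12.

12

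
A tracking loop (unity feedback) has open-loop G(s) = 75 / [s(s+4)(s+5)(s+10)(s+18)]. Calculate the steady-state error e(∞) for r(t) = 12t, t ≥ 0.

576

The open loop has one pole at the origin → type 1 system.
K_v = lim_{s→0} s·G(s) = 75 / (4·5·10·18) = 1/48.
e_ss = 12/K_v = 12/(1/48) = 576.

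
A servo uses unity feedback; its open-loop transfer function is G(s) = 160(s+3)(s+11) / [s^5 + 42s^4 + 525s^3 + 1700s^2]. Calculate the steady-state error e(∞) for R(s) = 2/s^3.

The denominator has no term below 1700s^2 — 2 poles at s=0, type 2.
K_a = lim_{s→0} s^2·G(s) = 160·3·11 / 1700 = 264/85.
r(t) = t^2 gives R(s) = 2/s^3.
e_ss = 2/K_a = 2/(264/85) = 85/132.

85/132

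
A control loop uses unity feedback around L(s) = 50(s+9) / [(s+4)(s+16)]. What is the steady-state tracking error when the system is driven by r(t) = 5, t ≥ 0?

No free integrators in L(s): this is a type 0 system.
K_p = lim_{s→0} L(s) = 50·9 / (4·16) = 225/32.
e_ss = 5/(1 + K_p) = 5/(257/32) = 160/257.

160/257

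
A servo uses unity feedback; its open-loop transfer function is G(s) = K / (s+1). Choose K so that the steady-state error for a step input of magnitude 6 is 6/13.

12

The open loop has no poles at the origin → type 0 system.
K_p = lim_{s→0} G(s) = K / (1) = 1·K.
e_ss = 6/(1 + K_p) = 6/13 ⇒ 1 + 1·K = 13 ⇒ K = 12.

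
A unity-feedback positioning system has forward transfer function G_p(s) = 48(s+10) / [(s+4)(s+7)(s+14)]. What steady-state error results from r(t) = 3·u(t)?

G_p(s) has no factors of s in the denominator, so the system is type 0.
K_p = lim_{s→0} G_p(s) = 48·10 / (4·7·14) = 60/49.
e_ss = 3/(1 + K_p) = 3/(109/49) = 147/109.

147/109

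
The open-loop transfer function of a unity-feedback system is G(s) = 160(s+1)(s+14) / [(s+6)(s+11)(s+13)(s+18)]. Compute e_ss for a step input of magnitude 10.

38610/4421

G(s) has no factors of s in the denominator, so the system is type 0.
K_p = lim_{s→0} G(s) = 160·1·14 / (6·11·13·18) = 560/3861.
e_ss = 10/(1 + K_p) = 10/(4421/3861) = 38610/4421.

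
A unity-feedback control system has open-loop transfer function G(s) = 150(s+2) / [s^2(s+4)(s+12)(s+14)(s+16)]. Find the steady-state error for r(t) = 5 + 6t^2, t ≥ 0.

G(s) has two factors of s in the denominator, so the system is type 2. Taking each input component in turn:
  • 5: tracked with zero error.
  • 6t^2: e_ss = 12/K_a with K_a=25/896 → 430.08.
Total e_ss = 430.08.

430.08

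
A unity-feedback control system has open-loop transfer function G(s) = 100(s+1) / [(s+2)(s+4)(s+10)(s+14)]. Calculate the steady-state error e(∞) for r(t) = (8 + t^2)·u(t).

infinity

The open loop has no poles at the origin → type 0 system. By superposition:
  • 8: e_ss = 8/(1+K_p) with K_p=5/56 → 448/61.
  • t^2: a type-0 system cannot track it, e_ss → ∞.
The unbounded component dominates.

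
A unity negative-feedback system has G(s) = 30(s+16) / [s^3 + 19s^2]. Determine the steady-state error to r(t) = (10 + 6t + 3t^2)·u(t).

Factoring s^2 from the denominator leaves a polynomial with constant term 19, so the system is type 2. Taking each input component in turn:
  • 10: tracked with zero error.
  • 6t: tracked with zero error.
  • 3t^2: e_ss = 6/K_a with K_a=480/19 → 0.2375.
Total e_ss = 0.2375.

0.2375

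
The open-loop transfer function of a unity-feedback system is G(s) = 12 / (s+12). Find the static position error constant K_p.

1

G(s) has no factors of s in the denominator, so the system is type 0.
K_p = lim_{s→0} G(s) = 12 / (12) = 1.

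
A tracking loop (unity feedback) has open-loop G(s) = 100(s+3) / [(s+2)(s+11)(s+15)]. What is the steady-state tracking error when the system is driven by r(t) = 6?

No free integrators in G(s): this is a type 0 system.
K_p = lim_{s→0} G(s) = 100·3 / (2·11·15) = 10/11.
e_ss = 6/(1 + K_p) = 6/(21/11) = 22/7.

22/7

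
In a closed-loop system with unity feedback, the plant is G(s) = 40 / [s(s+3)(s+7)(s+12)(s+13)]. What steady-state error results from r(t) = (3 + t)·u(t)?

81.9

One free integrator in G(s): this is a type 1 system. Taking each input component in turn:
  • 3: tracked with zero error.
  • t: e_ss = 1/K_v with K_v=10/819 → 81.9.
Total e_ss = 81.9.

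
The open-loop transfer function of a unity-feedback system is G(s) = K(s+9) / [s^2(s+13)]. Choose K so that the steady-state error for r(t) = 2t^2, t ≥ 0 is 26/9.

System type = 2 (two poles at s=0).
K_a = lim_{s→0} s^2·G(s) = K·9 / (13) = (9/13)·K.
e_ss = 4/K_a = 26/9 ⇒ K_a = 18/13 ⇒ K = (18/13)/(9/13) = 2.

2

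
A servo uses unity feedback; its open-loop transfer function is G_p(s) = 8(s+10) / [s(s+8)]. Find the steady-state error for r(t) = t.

0.1

The open loop has one pole at the origin → type 1 system.
K_v = lim_{s→0} s·G_p(s) = 8·10 / (8) = 10.
e_ss = 1/K_v = 1/10 = 0.1.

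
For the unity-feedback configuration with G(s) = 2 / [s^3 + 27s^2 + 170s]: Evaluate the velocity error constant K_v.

1/85

The denominator has no term below 170s — 1 pole at s=0, type 1.
K_v = lim_{s→0} s·G(s) = 2 / 170 = 1/85.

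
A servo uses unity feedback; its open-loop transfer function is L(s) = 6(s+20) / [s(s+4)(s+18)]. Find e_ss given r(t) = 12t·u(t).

L(s) has one factor of s in the denominator, so the system is type 1.
K_v = lim_{s→0} s·L(s) = 6·20 / (4·18) = 5/3.
e_ss = 12/K_v = 12/(5/3) = 7.2.

7.2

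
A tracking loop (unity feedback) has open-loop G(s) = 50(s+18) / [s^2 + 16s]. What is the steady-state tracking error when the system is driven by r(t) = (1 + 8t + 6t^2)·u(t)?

The denominator has no term below 16s — 1 pole at s=0, type 1. By superposition:
  • 1: tracked with zero error.
  • 8t: e_ss = 8/K_v with K_v=56.25 → 32/225.
  • 6t^2: a type-1 system cannot track it, e_ss → ∞.
The unbounded component dominates.

infinity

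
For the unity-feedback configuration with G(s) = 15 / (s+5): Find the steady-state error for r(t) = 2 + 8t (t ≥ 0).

infinity

System type = 0 (no poles at s=0). Taking each input component in turn:
  • 2: e_ss = 2/(1+K_p) with K_p=3 → 0.5.
  • 8t: a type-0 system cannot track it, e_ss → ∞.
The unbounded component dominates.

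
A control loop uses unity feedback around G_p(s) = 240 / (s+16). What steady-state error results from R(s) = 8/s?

The open loop has no poles at the origin → type 0 system.
K_p = lim_{s→0} G_p(s) = 240 / (16) = 15.
e_ss = 8/(1 + K_p) = 8/16 = 0.5.

0.5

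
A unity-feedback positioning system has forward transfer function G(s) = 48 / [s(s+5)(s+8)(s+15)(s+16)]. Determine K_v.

System type = 1 (one pole at s=0).
K_v = lim_{s→0} s·G(s) = 48 / (5·8·15·16) = 0.005.

0.005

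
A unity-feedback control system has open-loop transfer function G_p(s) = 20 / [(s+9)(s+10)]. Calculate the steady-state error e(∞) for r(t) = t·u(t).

System type = 0 (no poles at s=0).
For a type-0 system K_v = 0, so e_ss to a ramp input is unbounded.

infinity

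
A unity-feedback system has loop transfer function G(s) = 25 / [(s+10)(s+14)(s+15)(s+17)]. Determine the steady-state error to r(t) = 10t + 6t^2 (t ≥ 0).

No free integrators in G(s): this is a type 0 system. By superposition:
  • 10t: a type-0 system cannot track it, e_ss → ∞.
  • 6t^2: a type-0 system cannot track it, e_ss → ∞.
The unbounded component dominates.

infinity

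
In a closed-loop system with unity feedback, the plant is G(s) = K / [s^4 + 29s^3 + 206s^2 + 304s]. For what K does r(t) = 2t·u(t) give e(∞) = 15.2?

The denominator has no term below 304s — 1 pole at s=0, type 1.
K_v = lim_{s→0} s·G(s) = K / 304 = (1/304)·K.
e_ss = 2/K_v = 15.2 ⇒ K_v = 5/38 ⇒ K = (5/38)/(1/304) = 40.

40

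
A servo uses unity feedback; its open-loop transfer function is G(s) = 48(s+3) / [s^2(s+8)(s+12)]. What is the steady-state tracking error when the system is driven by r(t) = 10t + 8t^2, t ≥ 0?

System type = 2 (two poles at s=0). Treating each term separately:
  • 10t: tracked with zero error.
  • 8t^2: e_ss = 16/K_a with K_a=1.5 → 32/3.
Total e_ss = 32/3.

32/3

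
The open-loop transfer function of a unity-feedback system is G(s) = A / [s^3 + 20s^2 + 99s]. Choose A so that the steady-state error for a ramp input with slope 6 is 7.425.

80

Factoring s from the denominator leaves a polynomial with constant term 99, so the system is type 1.
K_v = lim_{s→0} s·G(s) = A / 99 = (1/99)·A.
e_ss = 6/K_v = 7.425 ⇒ K_v = 80/99 ⇒ A = (80/99)/(1/99) = 80.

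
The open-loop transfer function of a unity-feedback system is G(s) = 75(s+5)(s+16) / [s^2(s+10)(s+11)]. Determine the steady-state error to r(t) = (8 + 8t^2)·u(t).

G(s) has two factors of s in the denominator, so the system is type 2. By superposition:
  • 8: tracked with zero error.
  • 8t^2: e_ss = 16/K_a with K_a=600/11 → 22/75.
Total e_ss = 22/75.

22/75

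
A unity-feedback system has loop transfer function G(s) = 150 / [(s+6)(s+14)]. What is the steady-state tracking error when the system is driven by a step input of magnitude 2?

No free integrators in G(s): this is a type 0 system.
K_p = lim_{s→0} G(s) = 150 / (6·14) = 25/14.
e_ss = 2/(1 + K_p) = 2/(39/14) = 28/39.

28/39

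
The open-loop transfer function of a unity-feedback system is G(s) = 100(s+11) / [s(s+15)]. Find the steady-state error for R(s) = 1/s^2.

3/220

The open loop has one pole at the origin → type 1 system.
K_v = lim_{s→0} s·G(s) = 100·11 / (15) = 220/3.
e_ss = 1/K_v = 1/(220/3) = 3/220.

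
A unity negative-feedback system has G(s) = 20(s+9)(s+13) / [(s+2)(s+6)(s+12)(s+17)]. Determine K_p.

65/68

System type = 0 (no poles at s=0).
K_p = lim_{s→0} G(s) = 20·9·13 / (2·6·12·17) = 65/68.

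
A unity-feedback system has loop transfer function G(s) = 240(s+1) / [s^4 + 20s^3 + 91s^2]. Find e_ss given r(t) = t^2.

91/120

Lowest-order denominator term is 91s^2, so the open loop has 2 poles at the origin → type 2 system.
K_a = lim_{s→0} s^2·G(s) = 240·1 / 91 = 240/91.
r(t) = t^2 gives R(s) = 2/s^3.
e_ss = 2/K_a = 2/(240/91) = 91/120.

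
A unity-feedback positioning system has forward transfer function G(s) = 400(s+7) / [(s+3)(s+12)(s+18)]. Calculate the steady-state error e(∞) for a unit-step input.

81/431

System type = 0 (no poles at s=0).
K_p = lim_{s→0} G(s) = 400·7 / (3·12·18) = 350/81.
e_ss = 1/(1 + K_p) = 1/(431/81) = 81/431.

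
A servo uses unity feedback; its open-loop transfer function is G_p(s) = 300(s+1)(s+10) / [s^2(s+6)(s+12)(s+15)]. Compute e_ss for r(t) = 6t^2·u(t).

Two free integrators in G_p(s): this is a type 2 system.
K_a = lim_{s→0} s^2·G_p(s) = 300·1·10 / (6·12·15) = 25/9.
r(t) = 6t^2 gives R(s) = 12/s^3.
e_ss = 12/K_a = 12/(25/9) = 4.32.

4.32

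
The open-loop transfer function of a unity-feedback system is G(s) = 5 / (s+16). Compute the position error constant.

No free integrators in G(s): this is a type 0 system.
K_p = lim_{s→0} G(s) = 5 / (16) = 0.3125.

0.3125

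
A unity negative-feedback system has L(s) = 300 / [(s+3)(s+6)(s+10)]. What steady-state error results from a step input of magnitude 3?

L(s) has no factors of s in the denominator, so the system is type 0.
K_p = lim_{s→0} L(s) = 300 / (3·6·10) = 5/3.
e_ss = 3/(1 + K_p) = 3/(8/3) = 1.125.

1.125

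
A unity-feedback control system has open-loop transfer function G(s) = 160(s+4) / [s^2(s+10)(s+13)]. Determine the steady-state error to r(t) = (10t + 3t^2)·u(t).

System type = 2 (two poles at s=0). Treating each term separately:
  • 10t: tracked with zero error.
  • 3t^2: e_ss = 6/K_a with K_a=64/13 → 39/32.
Total e_ss = 39/32.

39/32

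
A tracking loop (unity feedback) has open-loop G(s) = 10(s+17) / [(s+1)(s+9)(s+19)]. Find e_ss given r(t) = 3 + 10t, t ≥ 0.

infinity

The open loop has no poles at the origin → type 0 system. By superposition:
  • 3: e_ss = 3/(1+K_p) with K_p=170/171 → 513/341.
  • 10t: a type-0 system cannot track it, e_ss → ∞.
The unbounded component dominates.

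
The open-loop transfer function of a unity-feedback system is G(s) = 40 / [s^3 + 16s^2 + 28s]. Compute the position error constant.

infinity

K_p = lim_{s→0} G(s); with 1 pole at the origin the limit diverges, so K_p = ∞.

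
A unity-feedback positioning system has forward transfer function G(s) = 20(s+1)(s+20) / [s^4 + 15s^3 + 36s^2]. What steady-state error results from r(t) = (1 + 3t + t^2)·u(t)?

The denominator has no term below 36s^2 — 2 poles at s=0, type 2. By superposition:
  • 1: tracked with zero error.
  • 3t: tracked with zero error.
  • t^2: e_ss = 2/K_a with K_a=100/9 → 0.18.
Total e_ss = 0.18.

0.18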